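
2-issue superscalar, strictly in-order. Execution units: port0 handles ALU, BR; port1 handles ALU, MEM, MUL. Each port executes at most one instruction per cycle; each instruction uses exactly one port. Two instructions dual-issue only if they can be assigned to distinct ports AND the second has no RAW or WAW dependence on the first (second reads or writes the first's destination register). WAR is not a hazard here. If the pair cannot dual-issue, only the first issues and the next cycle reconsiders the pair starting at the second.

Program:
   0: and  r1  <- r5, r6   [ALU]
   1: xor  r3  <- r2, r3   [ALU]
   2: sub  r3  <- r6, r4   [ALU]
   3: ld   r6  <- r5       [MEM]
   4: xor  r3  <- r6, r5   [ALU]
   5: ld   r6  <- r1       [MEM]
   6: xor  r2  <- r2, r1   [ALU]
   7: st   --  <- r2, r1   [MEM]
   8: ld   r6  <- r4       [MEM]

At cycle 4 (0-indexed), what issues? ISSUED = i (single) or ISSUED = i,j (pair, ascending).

ISSUED = 7

t=0 i0+i1:and.ALU;xor.ALU ; dual
t=1 i2+i3:sub.ALU;ld.MEM ; dual
t=2 i4+i5:xor.ALU;ld.MEM ; dual
t=3 i6:xor.ALU ; RAW r2
t=4 i7:st.MEM ; no-port MEM/MEM
t=5 i8:ld.MEM ; tail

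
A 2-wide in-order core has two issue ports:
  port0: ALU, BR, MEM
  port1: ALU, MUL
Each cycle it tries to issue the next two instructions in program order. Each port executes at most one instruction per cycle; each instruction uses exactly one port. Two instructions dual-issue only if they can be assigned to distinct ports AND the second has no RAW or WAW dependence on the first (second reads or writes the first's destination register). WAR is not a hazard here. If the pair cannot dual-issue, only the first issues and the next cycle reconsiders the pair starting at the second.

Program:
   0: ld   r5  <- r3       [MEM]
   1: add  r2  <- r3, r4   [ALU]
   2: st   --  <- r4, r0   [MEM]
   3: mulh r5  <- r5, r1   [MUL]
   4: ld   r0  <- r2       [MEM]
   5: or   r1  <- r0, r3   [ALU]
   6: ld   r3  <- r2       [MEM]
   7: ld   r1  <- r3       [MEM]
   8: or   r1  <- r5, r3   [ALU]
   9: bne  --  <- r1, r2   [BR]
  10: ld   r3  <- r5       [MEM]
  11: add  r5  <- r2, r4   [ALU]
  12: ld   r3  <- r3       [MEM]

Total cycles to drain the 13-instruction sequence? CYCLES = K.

CYCLES = 9

  cy0 -> i0,i1 (ld+add) pair
  cy1 -> i2,i3 (st+mulh) pair
  cy2 -> i4 (ld) RAW r0
  cy3 -> i5,i6 (or+ld) pair
  cy4 -> i7 (ld) WAW r1
  cy5 -> i8 (or) RAW r1
  cy6 -> i9 (bne) no-port BR/MEM
  cy7 -> i10,i11 (ld+add) pair
  cy8 -> i12 (ld) tail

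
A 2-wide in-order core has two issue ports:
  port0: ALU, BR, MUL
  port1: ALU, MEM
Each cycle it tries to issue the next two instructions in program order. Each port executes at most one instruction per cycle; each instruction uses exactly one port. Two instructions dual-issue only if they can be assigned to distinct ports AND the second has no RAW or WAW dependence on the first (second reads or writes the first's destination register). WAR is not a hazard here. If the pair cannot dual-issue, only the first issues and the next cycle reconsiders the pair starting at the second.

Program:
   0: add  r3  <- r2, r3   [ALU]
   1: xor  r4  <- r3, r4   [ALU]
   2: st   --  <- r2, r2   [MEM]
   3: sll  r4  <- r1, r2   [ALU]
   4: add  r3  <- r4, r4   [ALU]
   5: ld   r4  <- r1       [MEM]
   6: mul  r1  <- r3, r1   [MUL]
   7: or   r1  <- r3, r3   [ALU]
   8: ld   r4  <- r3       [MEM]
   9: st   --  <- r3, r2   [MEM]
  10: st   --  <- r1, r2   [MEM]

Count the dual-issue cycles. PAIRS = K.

PAIRS = 3

c0: i0 add  RAW r3
c1: i1,i2 xor;st  pair
c2: i3 sll  RAW r4
c3: i4,i5 add;ld  pair
c4: i6 mul  WAW r1
c5: i7,i8 or;ld  pair
c6: i9 st  no-port MEM/MEM
c7: i10 st  tail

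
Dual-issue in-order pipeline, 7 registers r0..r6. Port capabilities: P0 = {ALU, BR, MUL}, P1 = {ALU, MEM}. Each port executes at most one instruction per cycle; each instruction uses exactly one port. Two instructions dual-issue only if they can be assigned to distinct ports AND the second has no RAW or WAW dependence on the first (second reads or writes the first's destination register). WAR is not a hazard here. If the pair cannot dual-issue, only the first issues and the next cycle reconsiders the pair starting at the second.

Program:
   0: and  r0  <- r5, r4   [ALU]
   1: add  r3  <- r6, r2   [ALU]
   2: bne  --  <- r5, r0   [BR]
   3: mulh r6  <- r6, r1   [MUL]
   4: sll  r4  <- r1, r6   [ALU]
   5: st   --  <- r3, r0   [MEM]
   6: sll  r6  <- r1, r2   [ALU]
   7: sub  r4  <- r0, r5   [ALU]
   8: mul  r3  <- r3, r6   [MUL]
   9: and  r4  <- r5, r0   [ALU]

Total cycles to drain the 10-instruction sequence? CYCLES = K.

CYCLES = 6

t=0 i0+i1:and/add ; 2-wide
t=1 i2:bne ; no-port BR/MUL
t=2 i3:mulh ; RAW r6
t=3 i4+i5:sll/st ; 2-wide
t=4 i6+i7:sll/sub ; 2-wide
t=5 i8+i9:mul/and ; 2-wide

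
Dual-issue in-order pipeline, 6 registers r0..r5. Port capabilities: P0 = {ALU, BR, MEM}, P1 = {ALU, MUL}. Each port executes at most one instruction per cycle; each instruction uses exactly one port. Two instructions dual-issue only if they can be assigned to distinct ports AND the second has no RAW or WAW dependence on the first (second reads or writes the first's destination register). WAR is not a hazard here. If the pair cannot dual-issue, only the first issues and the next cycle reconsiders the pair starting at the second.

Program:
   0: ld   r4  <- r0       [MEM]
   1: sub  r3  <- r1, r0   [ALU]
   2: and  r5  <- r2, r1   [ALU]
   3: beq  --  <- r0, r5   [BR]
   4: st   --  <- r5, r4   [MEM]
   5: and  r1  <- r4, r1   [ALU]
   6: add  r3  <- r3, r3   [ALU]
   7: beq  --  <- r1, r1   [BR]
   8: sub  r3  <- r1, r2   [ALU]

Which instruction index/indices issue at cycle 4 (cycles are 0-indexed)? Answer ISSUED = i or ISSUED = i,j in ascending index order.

0. ld;sub @i0&i1  | dual
1. and @i2  | RAW r5
2. beq @i3  | no-port BR/MEM
3. st;and @i4&i5  | dual
4. add;beq @i6&i7  | dual
5. sub @i8  | tail

ISSUED = 6,7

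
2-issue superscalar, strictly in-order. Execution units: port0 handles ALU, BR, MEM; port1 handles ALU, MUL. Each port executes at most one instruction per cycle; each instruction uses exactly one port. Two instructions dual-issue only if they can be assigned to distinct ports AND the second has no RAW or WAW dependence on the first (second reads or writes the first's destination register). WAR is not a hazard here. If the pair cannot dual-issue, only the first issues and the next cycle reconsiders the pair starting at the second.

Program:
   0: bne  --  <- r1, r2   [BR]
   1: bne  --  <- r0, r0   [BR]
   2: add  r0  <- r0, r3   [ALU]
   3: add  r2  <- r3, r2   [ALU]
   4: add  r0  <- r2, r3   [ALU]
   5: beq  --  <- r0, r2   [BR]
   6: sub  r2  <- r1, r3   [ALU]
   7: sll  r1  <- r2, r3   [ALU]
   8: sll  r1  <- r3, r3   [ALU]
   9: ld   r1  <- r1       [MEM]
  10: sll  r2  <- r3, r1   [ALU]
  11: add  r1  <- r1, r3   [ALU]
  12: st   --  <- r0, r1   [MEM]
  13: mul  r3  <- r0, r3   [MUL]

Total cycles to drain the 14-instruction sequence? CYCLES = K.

0. bne @i0  | no-port BR/BR
1. bne;add @i1,i2  | pair
2. add @i3  | RAW r2
3. add @i4  | RAW r0
4. beq;sub @i5,i6  | pair
5. sll @i7  | WAW r1
6. sll @i8  | RAW+WAW r1
7. ld @i9  | RAW r1
8. sll;add @i10,i11  | pair
9. st;mul @i12,i13  | pair

CYCLES = 10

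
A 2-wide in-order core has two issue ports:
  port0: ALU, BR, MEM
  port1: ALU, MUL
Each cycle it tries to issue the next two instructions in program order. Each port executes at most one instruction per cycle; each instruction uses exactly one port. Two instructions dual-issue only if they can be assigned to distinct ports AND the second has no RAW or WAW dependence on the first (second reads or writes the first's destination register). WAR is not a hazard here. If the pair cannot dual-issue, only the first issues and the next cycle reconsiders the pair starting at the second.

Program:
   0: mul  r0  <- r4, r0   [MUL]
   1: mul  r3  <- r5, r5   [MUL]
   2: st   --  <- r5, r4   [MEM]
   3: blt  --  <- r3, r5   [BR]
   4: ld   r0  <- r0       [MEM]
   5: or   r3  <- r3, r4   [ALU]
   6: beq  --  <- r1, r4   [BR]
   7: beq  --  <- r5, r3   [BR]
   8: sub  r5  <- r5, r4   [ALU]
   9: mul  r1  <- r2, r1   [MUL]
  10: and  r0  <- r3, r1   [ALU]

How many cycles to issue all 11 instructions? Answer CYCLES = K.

t=0 i0:mul.MUL ; no-port MUL/MUL
t=1 i1,i2:mul.MUL;st.MEM ; pair
t=2 i3:blt.BR ; no-port BR/MEM
t=3 i4,i5:ld.MEM;or.ALU ; pair
t=4 i6:beq.BR ; no-port BR/BR
t=5 i7,i8:beq.BR;sub.ALU ; pair
t=6 i9:mul.MUL ; RAW r1
t=7 i10:and.ALU ; tail

CYCLES = 8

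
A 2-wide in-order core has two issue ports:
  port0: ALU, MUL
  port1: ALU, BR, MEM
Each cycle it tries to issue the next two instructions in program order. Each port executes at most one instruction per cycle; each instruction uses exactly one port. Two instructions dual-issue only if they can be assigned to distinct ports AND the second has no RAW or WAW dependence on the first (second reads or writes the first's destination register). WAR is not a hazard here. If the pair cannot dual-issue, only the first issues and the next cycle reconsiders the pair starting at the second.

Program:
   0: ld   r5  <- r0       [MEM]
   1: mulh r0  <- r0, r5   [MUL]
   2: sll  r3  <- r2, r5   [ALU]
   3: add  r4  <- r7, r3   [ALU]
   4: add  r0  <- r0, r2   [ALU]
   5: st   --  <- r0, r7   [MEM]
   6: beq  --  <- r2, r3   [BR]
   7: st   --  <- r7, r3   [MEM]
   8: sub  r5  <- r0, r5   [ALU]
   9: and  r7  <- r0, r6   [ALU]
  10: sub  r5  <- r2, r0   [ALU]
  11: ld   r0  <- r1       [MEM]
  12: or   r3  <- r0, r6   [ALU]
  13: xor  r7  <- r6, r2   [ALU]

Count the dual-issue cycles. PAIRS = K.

PAIRS = 5

  cy0 -> i0 (ld) RAW r5
  cy1 -> i1,i2 (mulh sll) pair
  cy2 -> i3,i4 (add add) pair
  cy3 -> i5 (st) no-port MEM/BR
  cy4 -> i6 (beq) no-port BR/MEM
  cy5 -> i7,i8 (st sub) pair
  cy6 -> i9,i10 (and sub) pair
  cy7 -> i11 (ld) RAW r0
  cy8 -> i12,i13 (or xor) pair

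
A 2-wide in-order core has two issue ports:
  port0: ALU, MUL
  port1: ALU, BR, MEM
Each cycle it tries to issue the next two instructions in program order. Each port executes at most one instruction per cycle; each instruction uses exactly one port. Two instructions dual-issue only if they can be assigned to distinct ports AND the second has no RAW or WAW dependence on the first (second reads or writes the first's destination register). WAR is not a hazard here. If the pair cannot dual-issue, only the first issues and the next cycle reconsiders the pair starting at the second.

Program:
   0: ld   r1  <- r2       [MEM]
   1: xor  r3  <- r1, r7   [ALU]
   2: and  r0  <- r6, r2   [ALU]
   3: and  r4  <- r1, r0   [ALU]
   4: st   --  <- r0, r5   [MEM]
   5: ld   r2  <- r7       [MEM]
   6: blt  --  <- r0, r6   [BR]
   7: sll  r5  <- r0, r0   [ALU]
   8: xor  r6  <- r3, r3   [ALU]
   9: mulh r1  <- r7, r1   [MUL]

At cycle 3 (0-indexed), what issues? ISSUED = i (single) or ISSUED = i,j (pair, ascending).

ISSUED = 5

c0: i0 ld  RAW r1
c1: i1&i2 xor+and  dual
c2: i3&i4 and+st  dual
c3: i5 ld  no-port MEM/BR
c4: i6&i7 blt+sll  dual
c5: i8&i9 xor+mulh  dual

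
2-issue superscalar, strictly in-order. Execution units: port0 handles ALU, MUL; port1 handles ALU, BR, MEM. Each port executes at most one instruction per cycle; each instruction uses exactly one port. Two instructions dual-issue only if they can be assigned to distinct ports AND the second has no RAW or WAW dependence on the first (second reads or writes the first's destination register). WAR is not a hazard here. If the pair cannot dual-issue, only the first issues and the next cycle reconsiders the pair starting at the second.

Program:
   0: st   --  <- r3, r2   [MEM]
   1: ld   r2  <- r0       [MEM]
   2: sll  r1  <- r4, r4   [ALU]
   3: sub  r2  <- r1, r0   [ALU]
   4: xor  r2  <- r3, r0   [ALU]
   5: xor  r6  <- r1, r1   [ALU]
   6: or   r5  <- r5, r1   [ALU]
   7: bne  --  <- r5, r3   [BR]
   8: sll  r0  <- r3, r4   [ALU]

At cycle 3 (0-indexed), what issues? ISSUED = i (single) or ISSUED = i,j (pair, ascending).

t=0 i0:st ; no-port MEM/MEM
t=1 i1,i2:ld+sll ; 2-wide
t=2 i3:sub ; WAW r2
t=3 i4,i5:xor+xor ; 2-wide
t=4 i6:or ; RAW r5
t=5 i7,i8:bne+sll ; 2-wide

ISSUED = 4,5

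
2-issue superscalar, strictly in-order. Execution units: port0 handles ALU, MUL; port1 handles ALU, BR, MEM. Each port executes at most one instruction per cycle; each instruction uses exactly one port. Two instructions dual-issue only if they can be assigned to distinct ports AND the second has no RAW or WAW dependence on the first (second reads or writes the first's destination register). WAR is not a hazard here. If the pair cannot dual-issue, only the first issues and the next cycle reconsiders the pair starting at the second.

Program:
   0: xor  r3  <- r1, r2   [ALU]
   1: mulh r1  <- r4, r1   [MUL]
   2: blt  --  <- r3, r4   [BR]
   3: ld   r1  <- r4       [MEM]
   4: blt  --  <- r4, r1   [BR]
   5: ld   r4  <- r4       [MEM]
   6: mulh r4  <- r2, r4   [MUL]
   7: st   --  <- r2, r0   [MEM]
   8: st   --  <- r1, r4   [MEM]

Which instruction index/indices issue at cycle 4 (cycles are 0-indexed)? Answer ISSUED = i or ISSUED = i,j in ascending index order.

ISSUED = 5

t=0 i0/i1:xor.ALU;mulh.MUL ; dual
t=1 i2:blt.BR ; no-port BR/MEM
t=2 i3:ld.MEM ; no-port MEM/BR
t=3 i4:blt.BR ; no-port BR/MEM
t=4 i5:ld.MEM ; RAW+WAW r4
t=5 i6/i7:mulh.MUL;st.MEM ; dual
t=6 i8:st.MEM ; tail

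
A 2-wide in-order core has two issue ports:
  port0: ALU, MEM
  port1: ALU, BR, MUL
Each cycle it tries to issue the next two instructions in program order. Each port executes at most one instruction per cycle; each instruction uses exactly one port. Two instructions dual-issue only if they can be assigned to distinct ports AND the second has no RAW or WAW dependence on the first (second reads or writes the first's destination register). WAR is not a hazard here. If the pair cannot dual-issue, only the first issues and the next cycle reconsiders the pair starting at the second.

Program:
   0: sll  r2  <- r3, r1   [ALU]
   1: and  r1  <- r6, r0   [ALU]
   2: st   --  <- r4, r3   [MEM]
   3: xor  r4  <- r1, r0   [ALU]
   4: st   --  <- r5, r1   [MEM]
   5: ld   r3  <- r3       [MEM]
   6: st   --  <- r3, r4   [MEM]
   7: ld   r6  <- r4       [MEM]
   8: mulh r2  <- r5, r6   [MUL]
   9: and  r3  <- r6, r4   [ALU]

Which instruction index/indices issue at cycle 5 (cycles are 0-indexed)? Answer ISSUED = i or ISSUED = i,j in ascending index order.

ISSUED = 7

t=0 i0&i1:sll/and ; dual
t=1 i2&i3:st/xor ; dual
t=2 i4:st ; no-port MEM/MEM
t=3 i5:ld ; no-port MEM/MEM
t=4 i6:st ; no-port MEM/MEM
t=5 i7:ld ; RAW r6
t=6 i8&i9:mulh/and ; dual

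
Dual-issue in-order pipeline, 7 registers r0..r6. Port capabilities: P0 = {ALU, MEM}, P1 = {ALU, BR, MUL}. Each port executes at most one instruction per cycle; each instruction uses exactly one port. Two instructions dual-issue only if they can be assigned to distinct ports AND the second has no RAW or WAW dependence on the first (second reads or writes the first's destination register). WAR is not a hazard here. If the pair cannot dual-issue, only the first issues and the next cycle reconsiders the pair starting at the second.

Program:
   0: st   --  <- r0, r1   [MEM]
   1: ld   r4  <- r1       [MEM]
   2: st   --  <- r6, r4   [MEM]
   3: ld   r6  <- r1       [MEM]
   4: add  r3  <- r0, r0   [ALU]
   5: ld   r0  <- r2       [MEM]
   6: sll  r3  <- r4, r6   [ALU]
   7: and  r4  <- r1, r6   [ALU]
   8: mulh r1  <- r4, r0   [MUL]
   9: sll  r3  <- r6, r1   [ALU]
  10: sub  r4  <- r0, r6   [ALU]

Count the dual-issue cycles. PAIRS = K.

  cy0 -> i0 (st) no-port MEM/MEM
  cy1 -> i1 (ld) no-port MEM/MEM
  cy2 -> i2 (st) no-port MEM/MEM
  cy3 -> i3/i4 (ld/add) dual
  cy4 -> i5/i6 (ld/sll) dual
  cy5 -> i7 (and) RAW r4
  cy6 -> i8 (mulh) RAW r1
  cy7 -> i9/i10 (sll/sub) dual

PAIRS = 3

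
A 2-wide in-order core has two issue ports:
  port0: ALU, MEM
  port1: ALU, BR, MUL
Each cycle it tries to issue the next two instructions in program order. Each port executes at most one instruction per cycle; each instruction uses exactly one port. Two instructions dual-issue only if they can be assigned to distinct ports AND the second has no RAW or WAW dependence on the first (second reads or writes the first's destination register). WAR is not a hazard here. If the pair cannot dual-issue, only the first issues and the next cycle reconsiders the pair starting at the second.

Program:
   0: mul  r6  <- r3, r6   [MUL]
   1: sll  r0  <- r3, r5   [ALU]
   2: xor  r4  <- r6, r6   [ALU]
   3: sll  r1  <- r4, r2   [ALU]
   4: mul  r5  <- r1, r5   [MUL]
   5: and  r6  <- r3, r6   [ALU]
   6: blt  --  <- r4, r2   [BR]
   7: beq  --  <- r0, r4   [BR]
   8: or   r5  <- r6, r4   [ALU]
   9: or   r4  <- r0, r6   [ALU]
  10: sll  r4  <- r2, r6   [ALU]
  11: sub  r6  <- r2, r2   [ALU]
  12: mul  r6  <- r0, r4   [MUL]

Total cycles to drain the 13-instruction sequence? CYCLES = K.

CYCLES = 9

t=0 i0+i1:mul/sll ; dual
t=1 i2:xor ; RAW r4
t=2 i3:sll ; RAW r1
t=3 i4+i5:mul/and ; dual
t=4 i6:blt ; no-port BR/BR
t=5 i7+i8:beq/or ; dual
t=6 i9:or ; WAW r4
t=7 i10+i11:sll/sub ; dual
t=8 i12:mul ; tail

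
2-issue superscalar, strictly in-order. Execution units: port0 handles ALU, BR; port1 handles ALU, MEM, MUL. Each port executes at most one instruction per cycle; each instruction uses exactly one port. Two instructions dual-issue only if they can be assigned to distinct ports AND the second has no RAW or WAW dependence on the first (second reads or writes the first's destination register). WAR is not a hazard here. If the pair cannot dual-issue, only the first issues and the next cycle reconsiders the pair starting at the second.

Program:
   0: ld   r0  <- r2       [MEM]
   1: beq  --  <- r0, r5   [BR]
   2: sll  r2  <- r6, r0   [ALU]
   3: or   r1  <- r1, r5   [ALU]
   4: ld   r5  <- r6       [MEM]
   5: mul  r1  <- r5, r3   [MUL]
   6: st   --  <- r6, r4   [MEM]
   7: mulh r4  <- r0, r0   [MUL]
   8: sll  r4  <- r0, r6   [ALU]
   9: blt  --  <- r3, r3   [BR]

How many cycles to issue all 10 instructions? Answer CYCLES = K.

CYCLES = 7

c0: i0 ld  RAW r0
c1: i1/i2 beq;sll  pair
c2: i3/i4 or;ld  pair
c3: i5 mul  no-port MUL/MEM
c4: i6 st  no-port MEM/MUL
c5: i7 mulh  WAW r4
c6: i8/i9 sll;blt  pair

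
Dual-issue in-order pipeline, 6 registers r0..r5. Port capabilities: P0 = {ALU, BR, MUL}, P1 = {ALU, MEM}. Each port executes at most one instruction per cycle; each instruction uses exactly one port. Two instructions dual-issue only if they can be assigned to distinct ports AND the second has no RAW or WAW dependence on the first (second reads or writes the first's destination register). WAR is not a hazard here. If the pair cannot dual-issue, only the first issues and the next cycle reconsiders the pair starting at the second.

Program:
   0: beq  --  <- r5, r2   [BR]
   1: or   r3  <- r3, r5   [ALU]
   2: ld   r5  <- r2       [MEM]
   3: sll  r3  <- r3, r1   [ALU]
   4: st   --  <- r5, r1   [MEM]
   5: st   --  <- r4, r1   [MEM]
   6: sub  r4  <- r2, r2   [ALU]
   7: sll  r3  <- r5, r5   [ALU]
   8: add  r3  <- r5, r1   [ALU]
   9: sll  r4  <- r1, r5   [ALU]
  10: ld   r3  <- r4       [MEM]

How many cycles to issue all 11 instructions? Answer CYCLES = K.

0. beq;or @i0&i1  | pair
1. ld;sll @i2&i3  | pair
2. st @i4  | no-port MEM/MEM
3. st;sub @i5&i6  | pair
4. sll @i7  | WAW r3
5. add;sll @i8&i9  | pair
6. ld @i10  | tail

CYCLES = 7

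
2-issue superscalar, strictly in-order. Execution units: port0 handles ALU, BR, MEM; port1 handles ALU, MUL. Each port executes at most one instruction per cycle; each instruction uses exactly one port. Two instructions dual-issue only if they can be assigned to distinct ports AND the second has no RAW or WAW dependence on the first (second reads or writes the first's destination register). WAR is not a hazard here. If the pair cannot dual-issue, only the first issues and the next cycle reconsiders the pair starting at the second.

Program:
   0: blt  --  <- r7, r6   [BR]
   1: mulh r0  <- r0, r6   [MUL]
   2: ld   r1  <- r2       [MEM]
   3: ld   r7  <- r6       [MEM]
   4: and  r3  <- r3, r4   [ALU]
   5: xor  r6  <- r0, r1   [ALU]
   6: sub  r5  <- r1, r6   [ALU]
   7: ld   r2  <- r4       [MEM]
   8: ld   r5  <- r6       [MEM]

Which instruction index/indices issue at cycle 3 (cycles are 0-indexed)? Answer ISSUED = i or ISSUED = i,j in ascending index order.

c0: i0,i1 blt;mulh  dual
c1: i2 ld  no-port MEM/MEM
c2: i3,i4 ld;and  dual
c3: i5 xor  RAW r6
c4: i6,i7 sub;ld  dual
c5: i8 ld  tail

ISSUED = 5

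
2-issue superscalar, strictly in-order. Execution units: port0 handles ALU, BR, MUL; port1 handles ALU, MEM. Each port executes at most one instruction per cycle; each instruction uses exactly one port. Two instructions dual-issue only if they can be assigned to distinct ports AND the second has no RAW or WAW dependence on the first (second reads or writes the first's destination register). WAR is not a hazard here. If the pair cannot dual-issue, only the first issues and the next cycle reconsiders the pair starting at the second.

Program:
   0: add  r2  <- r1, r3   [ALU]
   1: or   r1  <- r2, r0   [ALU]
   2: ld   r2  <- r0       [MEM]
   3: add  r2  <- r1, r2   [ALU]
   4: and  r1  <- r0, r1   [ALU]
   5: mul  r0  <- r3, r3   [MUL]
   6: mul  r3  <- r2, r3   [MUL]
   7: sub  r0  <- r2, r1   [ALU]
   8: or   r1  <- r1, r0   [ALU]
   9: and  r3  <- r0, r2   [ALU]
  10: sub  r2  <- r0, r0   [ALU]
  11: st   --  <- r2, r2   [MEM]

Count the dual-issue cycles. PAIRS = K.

t=0 i0:add ; RAW r2
t=1 i1&i2:or/ld ; 2-wide
t=2 i3&i4:add/and ; 2-wide
t=3 i5:mul ; no-port MUL/MUL
t=4 i6&i7:mul/sub ; 2-wide
t=5 i8&i9:or/and ; 2-wide
t=6 i10:sub ; RAW r2
t=7 i11:st ; tail

PAIRS = 4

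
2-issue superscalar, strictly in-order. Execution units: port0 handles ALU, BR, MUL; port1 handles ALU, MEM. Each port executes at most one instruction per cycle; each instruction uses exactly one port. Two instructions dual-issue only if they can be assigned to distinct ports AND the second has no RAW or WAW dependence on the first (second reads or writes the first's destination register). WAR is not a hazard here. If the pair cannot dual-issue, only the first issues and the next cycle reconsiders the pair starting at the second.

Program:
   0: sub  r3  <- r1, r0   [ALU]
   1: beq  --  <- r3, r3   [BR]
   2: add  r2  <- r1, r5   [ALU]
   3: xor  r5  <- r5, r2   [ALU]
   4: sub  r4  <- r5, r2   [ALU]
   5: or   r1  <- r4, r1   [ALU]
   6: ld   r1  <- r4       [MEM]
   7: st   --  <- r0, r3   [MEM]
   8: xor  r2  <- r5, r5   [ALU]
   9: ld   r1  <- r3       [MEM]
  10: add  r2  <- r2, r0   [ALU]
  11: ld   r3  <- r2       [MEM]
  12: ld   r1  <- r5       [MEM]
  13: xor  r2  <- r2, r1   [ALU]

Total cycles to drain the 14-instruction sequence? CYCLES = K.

[0] i0  sub.ALU  -- RAW r3
[1] i1&i2  beq.BR;add.ALU  -- 2-wide
[2] i3  xor.ALU  -- RAW r5
[3] i4  sub.ALU  -- RAW r4
[4] i5  or.ALU  -- WAW r1
[5] i6  ld.MEM  -- no-port MEM/MEM
[6] i7&i8  st.MEM;xor.ALU  -- 2-wide
[7] i9&i10  ld.MEM;add.ALU  -- 2-wide
[8] i11  ld.MEM  -- no-port MEM/MEM
[9] i12  ld.MEM  -- RAW r1
[10] i13  xor.ALU  -- tail

CYCLES = 11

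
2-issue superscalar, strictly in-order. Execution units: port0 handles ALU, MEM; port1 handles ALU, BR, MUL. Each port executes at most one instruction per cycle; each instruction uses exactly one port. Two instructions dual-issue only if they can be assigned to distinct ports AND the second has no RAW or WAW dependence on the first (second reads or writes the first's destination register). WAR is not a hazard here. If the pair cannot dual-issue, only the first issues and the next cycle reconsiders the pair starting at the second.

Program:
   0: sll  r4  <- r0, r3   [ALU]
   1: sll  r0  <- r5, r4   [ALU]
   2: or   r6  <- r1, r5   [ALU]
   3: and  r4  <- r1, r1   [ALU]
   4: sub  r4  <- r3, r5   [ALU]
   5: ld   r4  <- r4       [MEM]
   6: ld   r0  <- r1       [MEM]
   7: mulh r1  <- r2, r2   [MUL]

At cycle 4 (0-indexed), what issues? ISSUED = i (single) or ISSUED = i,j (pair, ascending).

0. sll.ALU @i0  | RAW r4
1. sll.ALU;or.ALU @i1,i2  | dual
2. and.ALU @i3  | WAW r4
3. sub.ALU @i4  | RAW+WAW r4
4. ld.MEM @i5  | no-port MEM/MEM
5. ld.MEM;mulh.MUL @i6,i7  | dual

ISSUED = 5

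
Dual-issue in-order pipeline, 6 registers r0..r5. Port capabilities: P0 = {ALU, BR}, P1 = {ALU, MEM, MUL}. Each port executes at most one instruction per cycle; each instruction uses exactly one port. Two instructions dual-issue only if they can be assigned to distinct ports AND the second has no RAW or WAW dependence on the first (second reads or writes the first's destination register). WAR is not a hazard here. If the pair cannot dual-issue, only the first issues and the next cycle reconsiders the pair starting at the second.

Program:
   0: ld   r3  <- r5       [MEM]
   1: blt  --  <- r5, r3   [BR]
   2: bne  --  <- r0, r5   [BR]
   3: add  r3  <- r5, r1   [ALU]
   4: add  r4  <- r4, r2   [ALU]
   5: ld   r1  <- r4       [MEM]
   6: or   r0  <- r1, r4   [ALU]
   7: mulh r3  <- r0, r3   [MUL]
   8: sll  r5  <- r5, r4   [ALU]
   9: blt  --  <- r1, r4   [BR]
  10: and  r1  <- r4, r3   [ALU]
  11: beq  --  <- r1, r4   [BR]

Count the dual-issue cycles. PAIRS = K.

  cy0 -> i0 (ld) RAW r3
  cy1 -> i1 (blt) no-port BR/BR
  cy2 -> i2,i3 (bne;add) pair
  cy3 -> i4 (add) RAW r4
  cy4 -> i5 (ld) RAW r1
  cy5 -> i6 (or) RAW r0
  cy6 -> i7,i8 (mulh;sll) pair
  cy7 -> i9,i10 (blt;and) pair
  cy8 -> i11 (beq) tail

PAIRS = 3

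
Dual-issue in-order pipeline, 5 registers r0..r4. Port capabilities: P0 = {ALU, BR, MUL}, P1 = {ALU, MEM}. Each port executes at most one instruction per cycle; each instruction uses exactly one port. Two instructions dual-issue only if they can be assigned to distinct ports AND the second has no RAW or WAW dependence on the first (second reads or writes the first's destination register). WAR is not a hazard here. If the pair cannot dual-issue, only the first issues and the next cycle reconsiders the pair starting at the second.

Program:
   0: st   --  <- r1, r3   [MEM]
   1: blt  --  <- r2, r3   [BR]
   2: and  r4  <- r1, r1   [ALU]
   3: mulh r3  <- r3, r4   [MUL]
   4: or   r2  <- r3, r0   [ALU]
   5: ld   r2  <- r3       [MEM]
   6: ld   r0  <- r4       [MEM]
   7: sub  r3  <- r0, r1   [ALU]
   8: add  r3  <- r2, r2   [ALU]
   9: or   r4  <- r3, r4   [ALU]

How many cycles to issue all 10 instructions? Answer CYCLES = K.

CYCLES = 9

  cy0 -> i0&i1 (st.MEM;blt.BR) 2-wide
  cy1 -> i2 (and.ALU) RAW r4
  cy2 -> i3 (mulh.MUL) RAW r3
  cy3 -> i4 (or.ALU) WAW r2
  cy4 -> i5 (ld.MEM) no-port MEM/MEM
  cy5 -> i6 (ld.MEM) RAW r0
  cy6 -> i7 (sub.ALU) WAW r3
  cy7 -> i8 (add.ALU) RAW r3
  cy8 -> i9 (or.ALU) tail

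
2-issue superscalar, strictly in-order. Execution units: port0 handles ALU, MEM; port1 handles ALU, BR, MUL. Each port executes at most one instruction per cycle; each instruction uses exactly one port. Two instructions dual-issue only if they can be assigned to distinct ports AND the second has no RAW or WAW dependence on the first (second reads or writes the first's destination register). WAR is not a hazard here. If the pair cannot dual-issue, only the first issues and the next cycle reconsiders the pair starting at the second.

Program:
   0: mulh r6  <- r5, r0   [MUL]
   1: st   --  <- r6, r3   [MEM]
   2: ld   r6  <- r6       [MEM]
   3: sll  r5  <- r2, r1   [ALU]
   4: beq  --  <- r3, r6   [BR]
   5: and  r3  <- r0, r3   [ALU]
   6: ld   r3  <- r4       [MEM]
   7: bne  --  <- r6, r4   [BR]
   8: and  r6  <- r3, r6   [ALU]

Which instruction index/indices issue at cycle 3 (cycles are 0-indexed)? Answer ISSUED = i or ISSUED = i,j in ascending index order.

[0] i0  mulh  -- RAW r6
[1] i1  st  -- no-port MEM/MEM
[2] i2,i3  ld sll  -- pair
[3] i4,i5  beq and  -- pair
[4] i6,i7  ld bne  -- pair
[5] i8  and  -- tail

ISSUED = 4,5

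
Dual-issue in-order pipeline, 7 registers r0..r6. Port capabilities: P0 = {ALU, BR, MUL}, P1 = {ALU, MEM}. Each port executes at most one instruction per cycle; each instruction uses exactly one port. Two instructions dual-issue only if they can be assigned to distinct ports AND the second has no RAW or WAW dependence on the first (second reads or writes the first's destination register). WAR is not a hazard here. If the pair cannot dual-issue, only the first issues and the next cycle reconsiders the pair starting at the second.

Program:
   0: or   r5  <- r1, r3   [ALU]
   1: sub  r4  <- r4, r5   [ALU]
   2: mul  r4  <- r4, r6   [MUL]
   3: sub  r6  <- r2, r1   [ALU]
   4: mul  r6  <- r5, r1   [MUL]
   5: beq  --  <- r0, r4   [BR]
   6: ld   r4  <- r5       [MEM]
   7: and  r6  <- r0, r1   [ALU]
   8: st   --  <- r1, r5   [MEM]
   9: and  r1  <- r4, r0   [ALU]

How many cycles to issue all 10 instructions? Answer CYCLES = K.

0. or.ALU @i0  | RAW r5
1. sub.ALU @i1  | RAW+WAW r4
2. mul.MUL;sub.ALU @i2,i3  | 2-wide
3. mul.MUL @i4  | no-port MUL/BR
4. beq.BR;ld.MEM @i5,i6  | 2-wide
5. and.ALU;st.MEM @i7,i8  | 2-wide
6. and.ALU @i9  | tail

CYCLES = 7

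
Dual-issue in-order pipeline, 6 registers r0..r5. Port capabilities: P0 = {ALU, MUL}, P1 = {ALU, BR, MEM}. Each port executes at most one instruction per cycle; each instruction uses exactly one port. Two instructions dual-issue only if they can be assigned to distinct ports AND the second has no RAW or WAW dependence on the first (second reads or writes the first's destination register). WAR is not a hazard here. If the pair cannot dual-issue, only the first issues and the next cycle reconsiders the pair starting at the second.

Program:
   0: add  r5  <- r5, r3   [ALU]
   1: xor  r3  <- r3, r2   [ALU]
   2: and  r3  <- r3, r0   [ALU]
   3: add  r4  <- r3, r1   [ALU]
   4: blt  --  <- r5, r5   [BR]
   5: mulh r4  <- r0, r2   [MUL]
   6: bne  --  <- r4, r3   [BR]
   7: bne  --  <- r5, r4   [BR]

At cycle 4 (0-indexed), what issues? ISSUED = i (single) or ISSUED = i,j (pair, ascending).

ISSUED = 6

0. add;xor @i0/i1  | 2-wide
1. and @i2  | RAW r3
2. add;blt @i3/i4  | 2-wide
3. mulh @i5  | RAW r4
4. bne @i6  | no-port BR/BR
5. bne @i7  | tail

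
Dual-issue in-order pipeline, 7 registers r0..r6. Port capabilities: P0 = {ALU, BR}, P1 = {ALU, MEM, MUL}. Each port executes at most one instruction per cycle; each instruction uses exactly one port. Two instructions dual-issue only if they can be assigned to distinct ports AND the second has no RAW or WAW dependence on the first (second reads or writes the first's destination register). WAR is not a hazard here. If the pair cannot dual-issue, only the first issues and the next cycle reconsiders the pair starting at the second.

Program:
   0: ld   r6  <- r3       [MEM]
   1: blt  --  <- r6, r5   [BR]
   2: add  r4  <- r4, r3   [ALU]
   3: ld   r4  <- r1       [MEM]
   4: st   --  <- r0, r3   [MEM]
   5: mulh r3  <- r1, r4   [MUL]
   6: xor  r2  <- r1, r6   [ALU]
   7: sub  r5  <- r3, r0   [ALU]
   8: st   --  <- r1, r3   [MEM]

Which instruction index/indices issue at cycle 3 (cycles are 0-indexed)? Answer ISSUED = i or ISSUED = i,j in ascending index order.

#0 head=0: ld i0 RAW r6
#1 head=1: blt add i1,i2 pair
#2 head=3: ld i3 no-port MEM/MEM
#3 head=4: st i4 no-port MEM/MUL
#4 head=5: mulh xor i5,i6 pair
#5 head=7: sub st i7,i8 pair

ISSUED = 4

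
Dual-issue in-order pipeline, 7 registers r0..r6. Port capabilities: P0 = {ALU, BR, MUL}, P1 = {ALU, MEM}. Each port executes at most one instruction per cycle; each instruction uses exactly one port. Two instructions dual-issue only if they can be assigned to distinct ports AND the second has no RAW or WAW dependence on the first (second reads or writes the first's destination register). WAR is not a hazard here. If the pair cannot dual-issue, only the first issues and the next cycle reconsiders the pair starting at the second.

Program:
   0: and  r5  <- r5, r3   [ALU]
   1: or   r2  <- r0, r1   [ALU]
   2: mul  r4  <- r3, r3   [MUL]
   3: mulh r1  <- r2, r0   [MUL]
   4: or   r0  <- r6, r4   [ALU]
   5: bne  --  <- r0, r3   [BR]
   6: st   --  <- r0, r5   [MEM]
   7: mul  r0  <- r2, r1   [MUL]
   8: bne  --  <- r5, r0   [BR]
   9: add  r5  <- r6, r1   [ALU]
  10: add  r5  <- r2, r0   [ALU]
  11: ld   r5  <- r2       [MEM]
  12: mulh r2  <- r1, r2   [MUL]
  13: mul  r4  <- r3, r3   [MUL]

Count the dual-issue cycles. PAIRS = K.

  cy0 -> i0+i1 (and;or) 2-wide
  cy1 -> i2 (mul) no-port MUL/MUL
  cy2 -> i3+i4 (mulh;or) 2-wide
  cy3 -> i5+i6 (bne;st) 2-wide
  cy4 -> i7 (mul) no-port MUL/BR
  cy5 -> i8+i9 (bne;add) 2-wide
  cy6 -> i10 (add) WAW r5
  cy7 -> i11+i12 (ld;mulh) 2-wide
  cy8 -> i13 (mul) tail

PAIRS = 5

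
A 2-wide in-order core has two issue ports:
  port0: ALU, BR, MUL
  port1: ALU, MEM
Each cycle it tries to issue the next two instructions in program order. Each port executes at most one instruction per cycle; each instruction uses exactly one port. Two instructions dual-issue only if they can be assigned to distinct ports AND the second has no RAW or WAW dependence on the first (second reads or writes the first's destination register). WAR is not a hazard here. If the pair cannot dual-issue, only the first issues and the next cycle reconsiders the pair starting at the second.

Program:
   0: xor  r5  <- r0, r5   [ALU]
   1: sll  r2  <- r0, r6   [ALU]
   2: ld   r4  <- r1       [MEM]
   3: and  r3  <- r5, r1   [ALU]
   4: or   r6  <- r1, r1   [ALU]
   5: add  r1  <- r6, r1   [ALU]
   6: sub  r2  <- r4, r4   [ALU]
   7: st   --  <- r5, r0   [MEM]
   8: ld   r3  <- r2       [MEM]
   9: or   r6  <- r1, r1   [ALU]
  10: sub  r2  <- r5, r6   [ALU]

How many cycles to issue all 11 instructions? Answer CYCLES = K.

CYCLES = 7

  cy0 -> i0/i1 (xor.ALU+sll.ALU) dual
  cy1 -> i2/i3 (ld.MEM+and.ALU) dual
  cy2 -> i4 (or.ALU) RAW r6
  cy3 -> i5/i6 (add.ALU+sub.ALU) dual
  cy4 -> i7 (st.MEM) no-port MEM/MEM
  cy5 -> i8/i9 (ld.MEM+or.ALU) dual
  cy6 -> i10 (sub.ALU) tail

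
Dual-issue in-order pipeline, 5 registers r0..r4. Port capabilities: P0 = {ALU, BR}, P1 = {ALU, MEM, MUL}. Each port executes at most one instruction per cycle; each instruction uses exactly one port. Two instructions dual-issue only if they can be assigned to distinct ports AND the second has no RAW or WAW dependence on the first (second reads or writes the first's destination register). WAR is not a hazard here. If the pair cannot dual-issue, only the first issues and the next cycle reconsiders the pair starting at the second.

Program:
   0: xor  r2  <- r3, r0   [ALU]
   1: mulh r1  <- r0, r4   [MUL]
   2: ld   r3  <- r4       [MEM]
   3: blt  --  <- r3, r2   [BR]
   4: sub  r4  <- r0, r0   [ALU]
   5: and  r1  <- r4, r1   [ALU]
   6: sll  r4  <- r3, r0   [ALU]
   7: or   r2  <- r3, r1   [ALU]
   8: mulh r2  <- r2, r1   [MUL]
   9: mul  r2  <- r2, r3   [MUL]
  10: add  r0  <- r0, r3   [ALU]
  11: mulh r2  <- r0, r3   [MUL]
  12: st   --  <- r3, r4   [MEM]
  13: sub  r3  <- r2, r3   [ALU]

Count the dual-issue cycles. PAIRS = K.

PAIRS = 5

#0 head=0: xor;mulh i0,i1 dual
#1 head=2: ld i2 RAW r3
#2 head=3: blt;sub i3,i4 dual
#3 head=5: and;sll i5,i6 dual
#4 head=7: or i7 RAW+WAW r2
#5 head=8: mulh i8 no-port MUL/MUL
#6 head=9: mul;add i9,i10 dual
#7 head=11: mulh i11 no-port MUL/MEM
#8 head=12: st;sub i12,i13 dual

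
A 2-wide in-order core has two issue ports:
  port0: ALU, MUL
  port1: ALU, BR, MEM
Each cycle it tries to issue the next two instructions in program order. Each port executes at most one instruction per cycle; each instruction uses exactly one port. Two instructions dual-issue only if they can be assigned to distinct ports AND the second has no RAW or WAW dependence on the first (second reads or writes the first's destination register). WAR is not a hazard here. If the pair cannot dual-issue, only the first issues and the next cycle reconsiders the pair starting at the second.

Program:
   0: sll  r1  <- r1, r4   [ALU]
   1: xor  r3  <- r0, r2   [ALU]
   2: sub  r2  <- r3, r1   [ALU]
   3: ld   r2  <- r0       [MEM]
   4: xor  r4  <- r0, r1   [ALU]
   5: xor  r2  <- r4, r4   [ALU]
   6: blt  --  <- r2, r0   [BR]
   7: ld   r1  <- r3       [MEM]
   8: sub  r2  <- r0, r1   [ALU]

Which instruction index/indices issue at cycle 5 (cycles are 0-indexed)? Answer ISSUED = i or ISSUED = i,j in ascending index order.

ISSUED = 7

[0] i0+i1  sll.ALU;xor.ALU  -- 2-wide
[1] i2  sub.ALU  -- WAW r2
[2] i3+i4  ld.MEM;xor.ALU  -- 2-wide
[3] i5  xor.ALU  -- RAW r2
[4] i6  blt.BR  -- no-port BR/MEM
[5] i7  ld.MEM  -- RAW r1
[6] i8  sub.ALU  -- tail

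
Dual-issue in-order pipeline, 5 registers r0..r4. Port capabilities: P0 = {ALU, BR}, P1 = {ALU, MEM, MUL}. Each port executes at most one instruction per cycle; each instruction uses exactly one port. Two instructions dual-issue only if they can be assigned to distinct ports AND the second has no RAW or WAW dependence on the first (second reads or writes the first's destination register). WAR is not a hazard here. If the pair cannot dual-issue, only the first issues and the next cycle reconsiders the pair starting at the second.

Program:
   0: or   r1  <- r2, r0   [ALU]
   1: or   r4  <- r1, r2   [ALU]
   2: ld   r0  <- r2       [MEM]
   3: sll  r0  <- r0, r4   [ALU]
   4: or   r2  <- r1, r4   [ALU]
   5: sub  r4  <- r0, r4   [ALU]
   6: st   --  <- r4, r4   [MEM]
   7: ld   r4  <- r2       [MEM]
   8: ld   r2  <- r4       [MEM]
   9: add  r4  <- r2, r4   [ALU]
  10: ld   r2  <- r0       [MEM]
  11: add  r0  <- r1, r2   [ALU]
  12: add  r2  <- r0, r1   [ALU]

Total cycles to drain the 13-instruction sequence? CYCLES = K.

0. or.ALU @i0  | RAW r1
1. or.ALU+ld.MEM @i1+i2  | dual
2. sll.ALU+or.ALU @i3+i4  | dual
3. sub.ALU @i5  | RAW r4
4. st.MEM @i6  | no-port MEM/MEM
5. ld.MEM @i7  | no-port MEM/MEM
6. ld.MEM @i8  | RAW r2
7. add.ALU+ld.MEM @i9+i10  | dual
8. add.ALU @i11  | RAW r0
9. add.ALU @i12  | tail

CYCLES = 10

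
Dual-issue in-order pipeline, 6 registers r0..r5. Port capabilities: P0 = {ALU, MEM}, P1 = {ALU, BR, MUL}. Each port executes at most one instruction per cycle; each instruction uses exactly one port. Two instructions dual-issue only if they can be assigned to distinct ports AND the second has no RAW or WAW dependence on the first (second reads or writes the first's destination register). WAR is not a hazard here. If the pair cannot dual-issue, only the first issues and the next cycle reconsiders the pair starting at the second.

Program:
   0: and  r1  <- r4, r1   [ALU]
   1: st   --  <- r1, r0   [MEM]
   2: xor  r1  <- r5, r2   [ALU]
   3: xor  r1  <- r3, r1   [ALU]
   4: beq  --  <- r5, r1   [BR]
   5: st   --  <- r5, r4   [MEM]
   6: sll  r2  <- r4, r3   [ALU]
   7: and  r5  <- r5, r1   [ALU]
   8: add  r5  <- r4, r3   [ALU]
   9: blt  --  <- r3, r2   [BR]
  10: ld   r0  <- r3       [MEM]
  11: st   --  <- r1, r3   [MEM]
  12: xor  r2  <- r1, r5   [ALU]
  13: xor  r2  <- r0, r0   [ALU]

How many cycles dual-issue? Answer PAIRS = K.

PAIRS = 5

0. and.ALU @i0  | RAW r1
1. st.MEM+xor.ALU @i1&i2  | pair
2. xor.ALU @i3  | RAW r1
3. beq.BR+st.MEM @i4&i5  | pair
4. sll.ALU+and.ALU @i6&i7  | pair
5. add.ALU+blt.BR @i8&i9  | pair
6. ld.MEM @i10  | no-port MEM/MEM
7. st.MEM+xor.ALU @i11&i12  | pair
8. xor.ALU @i13  | tail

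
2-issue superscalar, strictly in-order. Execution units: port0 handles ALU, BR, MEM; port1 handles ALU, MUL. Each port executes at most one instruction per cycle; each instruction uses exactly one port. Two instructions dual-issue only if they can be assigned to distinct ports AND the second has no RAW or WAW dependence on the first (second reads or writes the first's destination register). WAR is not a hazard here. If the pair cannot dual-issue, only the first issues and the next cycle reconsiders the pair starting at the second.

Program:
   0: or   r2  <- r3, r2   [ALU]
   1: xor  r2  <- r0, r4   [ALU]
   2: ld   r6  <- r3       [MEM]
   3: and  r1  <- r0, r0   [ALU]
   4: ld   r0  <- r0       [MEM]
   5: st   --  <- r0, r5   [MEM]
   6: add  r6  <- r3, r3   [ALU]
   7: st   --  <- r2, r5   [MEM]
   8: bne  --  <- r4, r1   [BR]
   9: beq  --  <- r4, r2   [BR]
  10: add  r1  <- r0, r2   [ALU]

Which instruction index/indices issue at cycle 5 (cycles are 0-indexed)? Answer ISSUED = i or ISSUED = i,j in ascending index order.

  cy0 -> i0 (or) WAW r2
  cy1 -> i1/i2 (xor;ld) dual
  cy2 -> i3/i4 (and;ld) dual
  cy3 -> i5/i6 (st;add) dual
  cy4 -> i7 (st) no-port MEM/BR
  cy5 -> i8 (bne) no-port BR/BR
  cy6 -> i9/i10 (beq;add) dual

ISSUED = 8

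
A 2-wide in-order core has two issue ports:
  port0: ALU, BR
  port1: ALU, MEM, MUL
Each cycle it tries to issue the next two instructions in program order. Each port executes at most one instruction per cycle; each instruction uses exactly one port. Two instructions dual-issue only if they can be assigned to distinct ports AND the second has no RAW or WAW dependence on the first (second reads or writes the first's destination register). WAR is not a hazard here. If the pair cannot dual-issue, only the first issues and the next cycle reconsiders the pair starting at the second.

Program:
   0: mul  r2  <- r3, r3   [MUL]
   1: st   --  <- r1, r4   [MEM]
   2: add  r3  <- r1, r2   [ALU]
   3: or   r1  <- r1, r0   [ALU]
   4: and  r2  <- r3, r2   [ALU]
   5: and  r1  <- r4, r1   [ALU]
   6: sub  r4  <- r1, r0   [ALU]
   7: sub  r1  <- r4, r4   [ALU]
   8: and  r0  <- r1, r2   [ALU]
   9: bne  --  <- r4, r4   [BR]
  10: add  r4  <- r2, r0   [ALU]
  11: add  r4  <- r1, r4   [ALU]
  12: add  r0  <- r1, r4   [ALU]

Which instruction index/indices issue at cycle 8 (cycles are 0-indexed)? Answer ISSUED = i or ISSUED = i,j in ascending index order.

ISSUED = 11

0. mul.MUL @i0  | no-port MUL/MEM
1. st.MEM add.ALU @i1+i2  | 2-wide
2. or.ALU and.ALU @i3+i4  | 2-wide
3. and.ALU @i5  | RAW r1
4. sub.ALU @i6  | RAW r4
5. sub.ALU @i7  | RAW r1
6. and.ALU bne.BR @i8+i9  | 2-wide
7. add.ALU @i10  | RAW+WAW r4
8. add.ALU @i11  | RAW r4
9. add.ALU @i12  | tail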